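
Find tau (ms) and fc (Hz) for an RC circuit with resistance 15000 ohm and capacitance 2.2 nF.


Time constant: tau = R * C.
tau = 15000 * 2.20e-09 = 3.3e-05 s
tau = 0.033 ms
Cutoff frequency: fc = 1 / (2*pi*R*C).
fc = 1 / (2*pi*3.3e-05) = 4822.88 Hz

tau = 0.033 ms, fc = 4822.88 Hz


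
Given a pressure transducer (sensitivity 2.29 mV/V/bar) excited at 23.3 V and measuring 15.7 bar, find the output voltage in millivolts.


Output = sensitivity * Vex * P.
Vout = 2.29 * 23.3 * 15.7
Vout = 53.357 * 15.7
Vout = 837.7 mV

837.7 mV


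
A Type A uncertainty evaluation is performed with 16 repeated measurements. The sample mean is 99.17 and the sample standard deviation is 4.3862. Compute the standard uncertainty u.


The standard uncertainty for Type A evaluation is u = s / sqrt(n).
u = 4.3862 / sqrt(16)
u = 4.3862 / 4.0
u = 1.0965

1.0965


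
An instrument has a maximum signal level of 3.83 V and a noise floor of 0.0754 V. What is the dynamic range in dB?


Dynamic range = 20 * log10(Vmax / Vnoise).
DR = 20 * log10(3.83 / 0.0754)
DR = 20 * log10(50.8)
DR = 34.12 dB

34.12 dB


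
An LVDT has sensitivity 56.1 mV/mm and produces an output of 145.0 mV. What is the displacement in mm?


Displacement = Vout / sensitivity.
d = 145.0 / 56.1
d = 2.585 mm

2.585 mm


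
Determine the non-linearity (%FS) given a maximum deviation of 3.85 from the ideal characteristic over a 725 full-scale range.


Linearity error = (max deviation / full scale) * 100%.
Linearity = (3.85 / 725) * 100
Linearity = 0.531 %FS

0.531 %FS


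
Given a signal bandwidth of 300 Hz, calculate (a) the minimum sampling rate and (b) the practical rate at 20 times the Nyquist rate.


By Nyquist theorem, fs_min = 2 * fmax.
fs_min = 2 * 300 = 600 Hz
Practical rate = 20 * fs_min = 20 * 600 = 12000 Hz

fs_min = 600 Hz, fs_practical = 12000 Hz


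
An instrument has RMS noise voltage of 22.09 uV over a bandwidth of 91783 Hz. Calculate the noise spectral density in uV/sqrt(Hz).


Noise spectral density = Vrms / sqrt(BW).
NSD = 22.09 / sqrt(91783)
NSD = 22.09 / 302.9571
NSD = 0.0729 uV/sqrt(Hz)

0.0729 uV/sqrt(Hz)


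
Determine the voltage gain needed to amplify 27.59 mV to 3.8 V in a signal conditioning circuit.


Gain = Vout / Vin (converting to same units).
G = 3.8 V / 27.59 mV
G = 3800.0 mV / 27.59 mV
G = 137.73

137.73


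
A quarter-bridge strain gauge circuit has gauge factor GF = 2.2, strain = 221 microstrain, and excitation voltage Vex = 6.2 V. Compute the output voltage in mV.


Quarter bridge output: Vout = (GF * epsilon * Vex) / 4.
Vout = (2.2 * 221e-6 * 6.2) / 4
Vout = 0.00301444 / 4 V
Vout = 0.00075361 V = 0.7536 mV

0.7536 mV


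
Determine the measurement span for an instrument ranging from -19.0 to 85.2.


Span = upper range - lower range.
Span = 85.2 - (-19.0)
Span = 104.2

104.2


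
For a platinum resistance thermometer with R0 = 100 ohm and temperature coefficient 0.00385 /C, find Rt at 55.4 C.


The RTD equation: Rt = R0 * (1 + alpha * T).
Rt = 100 * (1 + 0.00385 * 55.4)
Rt = 100 * (1 + 0.21329)
Rt = 100 * 1.21329
Rt = 121.329 ohm

121.329 ohm


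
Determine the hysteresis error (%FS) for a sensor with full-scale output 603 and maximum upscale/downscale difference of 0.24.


Hysteresis = (max difference / full scale) * 100%.
H = (0.24 / 603) * 100
H = 0.04 %FS

0.04 %FS


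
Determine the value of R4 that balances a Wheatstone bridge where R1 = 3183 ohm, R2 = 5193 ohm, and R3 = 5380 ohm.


At balance: R1*R4 = R2*R3, so R4 = R2*R3/R1.
R4 = 5193 * 5380 / 3183
R4 = 27938340 / 3183
R4 = 8777.36 ohm

8777.36 ohm


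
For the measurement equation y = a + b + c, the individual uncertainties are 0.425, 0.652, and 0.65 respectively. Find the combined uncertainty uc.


For a sum of independent quantities, uc = sqrt(u1^2 + u2^2 + u3^2).
uc = sqrt(0.425^2 + 0.652^2 + 0.65^2)
uc = sqrt(0.180625 + 0.425104 + 0.4225)
uc = 1.014

1.014


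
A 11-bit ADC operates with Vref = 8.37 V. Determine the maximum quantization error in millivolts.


The maximum quantization error is +/- LSB/2.
LSB = Vref / 2^n = 8.37 / 2048 = 0.00408691 V
Max error = LSB / 2 = 0.00408691 / 2 = 0.00204346 V
Max error = 2.0435 mV

2.0435 mV


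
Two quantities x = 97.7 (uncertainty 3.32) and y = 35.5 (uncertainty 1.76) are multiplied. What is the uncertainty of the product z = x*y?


For a product z = x*y, the relative uncertainty is:
uz/z = sqrt((ux/x)^2 + (uy/y)^2)
Relative uncertainties: ux/x = 3.32/97.7 = 0.033982
uy/y = 1.76/35.5 = 0.049577
z = 97.7 * 35.5 = 3468.3
uz = 3468.3 * sqrt(0.033982^2 + 0.049577^2) = 208.467

208.467


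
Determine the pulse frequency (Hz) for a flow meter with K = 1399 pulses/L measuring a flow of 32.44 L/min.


Frequency = K * Q / 60 (converting L/min to L/s).
f = 1399 * 32.44 / 60
f = 45383.56 / 60
f = 756.39 Hz

756.39 Hz


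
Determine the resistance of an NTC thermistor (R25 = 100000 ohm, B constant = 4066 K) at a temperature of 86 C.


NTC thermistor equation: Rt = R25 * exp(B * (1/T - 1/T25)).
T in Kelvin: 359.15 K, T25 = 298.15 K
1/T - 1/T25 = 1/359.15 - 1/298.15 = -0.00056966
B * (1/T - 1/T25) = 4066 * -0.00056966 = -2.3163
Rt = 100000 * exp(-2.3163) = 9864.2 ohm

9864.2 ohm


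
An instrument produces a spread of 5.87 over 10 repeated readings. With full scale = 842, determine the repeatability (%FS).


Repeatability = (spread / full scale) * 100%.
R = (5.87 / 842) * 100
R = 0.697 %FS

0.697 %FS


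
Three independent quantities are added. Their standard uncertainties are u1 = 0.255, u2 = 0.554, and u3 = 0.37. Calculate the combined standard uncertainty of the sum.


For a sum of independent quantities, uc = sqrt(u1^2 + u2^2 + u3^2).
uc = sqrt(0.255^2 + 0.554^2 + 0.37^2)
uc = sqrt(0.065025 + 0.306916 + 0.1369)
uc = 0.7133

0.7133


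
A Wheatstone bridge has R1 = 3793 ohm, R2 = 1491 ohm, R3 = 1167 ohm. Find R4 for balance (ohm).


At balance: R1*R4 = R2*R3, so R4 = R2*R3/R1.
R4 = 1491 * 1167 / 3793
R4 = 1739997 / 3793
R4 = 458.74 ohm

458.74 ohm


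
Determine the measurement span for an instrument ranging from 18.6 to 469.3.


Span = upper range - lower range.
Span = 469.3 - (18.6)
Span = 450.7

450.7


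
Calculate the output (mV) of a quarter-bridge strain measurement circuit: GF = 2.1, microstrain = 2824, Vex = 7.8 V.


Quarter bridge output: Vout = (GF * epsilon * Vex) / 4.
Vout = (2.1 * 2824e-6 * 7.8) / 4
Vout = 0.04625712 / 4 V
Vout = 0.01156428 V = 11.5643 mV

11.5643 mV


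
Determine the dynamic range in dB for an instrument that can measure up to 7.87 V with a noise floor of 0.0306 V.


Dynamic range = 20 * log10(Vmax / Vnoise).
DR = 20 * log10(7.87 / 0.0306)
DR = 20 * log10(257.19)
DR = 48.21 dB

48.21 dB


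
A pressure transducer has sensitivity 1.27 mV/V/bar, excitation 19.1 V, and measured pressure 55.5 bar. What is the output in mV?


Output = sensitivity * Vex * P.
Vout = 1.27 * 19.1 * 55.5
Vout = 24.257 * 55.5
Vout = 1346.26 mV

1346.26 mV


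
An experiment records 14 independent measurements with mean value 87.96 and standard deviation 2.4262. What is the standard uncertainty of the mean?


The standard uncertainty for Type A evaluation is u = s / sqrt(n).
u = 2.4262 / sqrt(14)
u = 2.4262 / 3.7417
u = 0.6484

0.6484


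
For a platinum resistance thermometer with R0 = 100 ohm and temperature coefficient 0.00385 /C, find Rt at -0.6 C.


The RTD equation: Rt = R0 * (1 + alpha * T).
Rt = 100 * (1 + 0.00385 * -0.6)
Rt = 100 * (1 + -0.00231)
Rt = 100 * 0.99769
Rt = 99.769 ohm

99.769 ohm


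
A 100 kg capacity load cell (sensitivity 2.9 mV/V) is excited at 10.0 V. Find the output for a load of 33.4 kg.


Vout = rated_output * Vex * (load / capacity).
Vout = 2.9 * 10.0 * (33.4 / 100)
Vout = 2.9 * 10.0 * 0.334
Vout = 9.686 mV

9.686 mV


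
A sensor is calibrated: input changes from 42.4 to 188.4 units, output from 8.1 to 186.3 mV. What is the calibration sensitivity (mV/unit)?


Sensitivity = (y2 - y1) / (x2 - x1).
S = (186.3 - 8.1) / (188.4 - 42.4)
S = 178.2 / 146.0
S = 1.2205 mV/unit

1.2205 mV/unit


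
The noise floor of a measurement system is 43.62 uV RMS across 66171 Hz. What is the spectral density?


Noise spectral density = Vrms / sqrt(BW).
NSD = 43.62 / sqrt(66171)
NSD = 43.62 / 257.2372
NSD = 0.1696 uV/sqrt(Hz)

0.1696 uV/sqrt(Hz)


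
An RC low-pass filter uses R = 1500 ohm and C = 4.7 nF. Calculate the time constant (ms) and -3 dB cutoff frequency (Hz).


Time constant: tau = R * C.
tau = 1500 * 4.70e-09 = 7.05e-06 s
tau = 0.0071 ms
Cutoff frequency: fc = 1 / (2*pi*R*C).
fc = 1 / (2*pi*7.05e-06) = 22575.17 Hz

tau = 0.0071 ms, fc = 22575.17 Hz


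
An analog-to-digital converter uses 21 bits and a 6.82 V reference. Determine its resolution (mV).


The resolution (LSB) of an ADC is Vref / 2^n.
LSB = 6.82 / 2^21
LSB = 6.82 / 2097152
LSB = 3.25e-06 V = 0.00325203 mV

0.00325203 mV


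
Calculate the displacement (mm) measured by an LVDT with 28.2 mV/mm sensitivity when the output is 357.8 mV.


Displacement = Vout / sensitivity.
d = 357.8 / 28.2
d = 12.688 mm

12.688 mm


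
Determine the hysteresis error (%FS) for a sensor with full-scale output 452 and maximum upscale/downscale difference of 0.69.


Hysteresis = (max difference / full scale) * 100%.
H = (0.69 / 452) * 100
H = 0.153 %FS

0.153 %FS


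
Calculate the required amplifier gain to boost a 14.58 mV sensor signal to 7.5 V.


Gain = Vout / Vin (converting to same units).
G = 7.5 V / 14.58 mV
G = 7500.0 mV / 14.58 mV
G = 514.4

514.4


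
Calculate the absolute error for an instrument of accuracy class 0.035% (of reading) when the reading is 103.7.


Absolute error = (accuracy% / 100) * reading.
Error = (0.035 / 100) * 103.7
Error = 0.00035 * 103.7
Error = 0.0363

0.0363


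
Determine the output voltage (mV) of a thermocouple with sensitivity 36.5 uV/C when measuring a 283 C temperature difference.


The thermocouple output V = sensitivity * dT.
V = 36.5 uV/C * 283 C
V = 10329.5 uV
V = 10.329 mV

10.329 mV


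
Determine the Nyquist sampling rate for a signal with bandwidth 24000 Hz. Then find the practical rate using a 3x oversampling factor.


By Nyquist theorem, fs_min = 2 * fmax.
fs_min = 2 * 24000 = 48000 Hz
Practical rate = 3 * fs_min = 3 * 48000 = 144000 Hz

fs_min = 48000 Hz, fs_practical = 144000 Hz


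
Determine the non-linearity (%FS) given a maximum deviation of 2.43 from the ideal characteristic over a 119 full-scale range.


Linearity error = (max deviation / full scale) * 100%.
Linearity = (2.43 / 119) * 100
Linearity = 2.042 %FS

2.042 %FS


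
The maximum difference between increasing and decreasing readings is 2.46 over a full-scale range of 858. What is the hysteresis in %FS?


Hysteresis = (max difference / full scale) * 100%.
H = (2.46 / 858) * 100
H = 0.287 %FS

0.287 %FS


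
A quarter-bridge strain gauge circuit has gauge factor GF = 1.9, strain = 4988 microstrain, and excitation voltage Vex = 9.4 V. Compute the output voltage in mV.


Quarter bridge output: Vout = (GF * epsilon * Vex) / 4.
Vout = (1.9 * 4988e-6 * 9.4) / 4
Vout = 0.08908568 / 4 V
Vout = 0.02227142 V = 22.2714 mV

22.2714 mV


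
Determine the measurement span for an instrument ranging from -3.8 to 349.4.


Span = upper range - lower range.
Span = 349.4 - (-3.8)
Span = 353.2

353.2


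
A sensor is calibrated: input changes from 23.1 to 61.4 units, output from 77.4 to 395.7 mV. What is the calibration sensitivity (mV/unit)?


Sensitivity = (y2 - y1) / (x2 - x1).
S = (395.7 - 77.4) / (61.4 - 23.1)
S = 318.3 / 38.3
S = 8.3107 mV/unit

8.3107 mV/unit


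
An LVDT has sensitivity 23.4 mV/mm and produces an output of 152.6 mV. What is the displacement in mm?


Displacement = Vout / sensitivity.
d = 152.6 / 23.4
d = 6.521 mm

6.521 mm


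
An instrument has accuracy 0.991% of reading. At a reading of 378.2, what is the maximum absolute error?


Absolute error = (accuracy% / 100) * reading.
Error = (0.991 / 100) * 378.2
Error = 0.00991 * 378.2
Error = 3.748

3.748


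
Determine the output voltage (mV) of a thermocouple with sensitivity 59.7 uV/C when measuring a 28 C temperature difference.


The thermocouple output V = sensitivity * dT.
V = 59.7 uV/C * 28 C
V = 1671.6 uV
V = 1.672 mV

1.672 mV


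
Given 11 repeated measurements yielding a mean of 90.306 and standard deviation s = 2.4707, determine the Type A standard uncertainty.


The standard uncertainty for Type A evaluation is u = s / sqrt(n).
u = 2.4707 / sqrt(11)
u = 2.4707 / 3.3166
u = 0.7449

0.7449


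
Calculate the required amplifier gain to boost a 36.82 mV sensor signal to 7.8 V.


Gain = Vout / Vin (converting to same units).
G = 7.8 V / 36.82 mV
G = 7800.0 mV / 36.82 mV
G = 211.84

211.84


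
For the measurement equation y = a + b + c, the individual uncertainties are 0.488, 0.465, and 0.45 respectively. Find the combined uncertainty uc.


For a sum of independent quantities, uc = sqrt(u1^2 + u2^2 + u3^2).
uc = sqrt(0.488^2 + 0.465^2 + 0.45^2)
uc = sqrt(0.238144 + 0.216225 + 0.2025)
uc = 0.8105

0.8105


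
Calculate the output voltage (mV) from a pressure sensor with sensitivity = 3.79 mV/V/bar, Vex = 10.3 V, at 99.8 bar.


Output = sensitivity * Vex * P.
Vout = 3.79 * 10.3 * 99.8
Vout = 39.037 * 99.8
Vout = 3895.89 mV

3895.89 mV


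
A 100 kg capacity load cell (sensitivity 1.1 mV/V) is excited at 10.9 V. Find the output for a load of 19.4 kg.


Vout = rated_output * Vex * (load / capacity).
Vout = 1.1 * 10.9 * (19.4 / 100)
Vout = 1.1 * 10.9 * 0.194
Vout = 2.326 mV

2.326 mV


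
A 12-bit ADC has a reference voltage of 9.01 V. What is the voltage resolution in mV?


The resolution (LSB) of an ADC is Vref / 2^n.
LSB = 9.01 / 2^12
LSB = 9.01 / 4096
LSB = 0.00219971 V = 2.19970703 mV

2.19970703 mV


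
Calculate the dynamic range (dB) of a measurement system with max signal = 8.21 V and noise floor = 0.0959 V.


Dynamic range = 20 * log10(Vmax / Vnoise).
DR = 20 * log10(8.21 / 0.0959)
DR = 20 * log10(85.61)
DR = 38.65 dB

38.65 dB


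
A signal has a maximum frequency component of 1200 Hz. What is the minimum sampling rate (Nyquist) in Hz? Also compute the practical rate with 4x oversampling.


By Nyquist theorem, fs_min = 2 * fmax.
fs_min = 2 * 1200 = 2400 Hz
Practical rate = 4 * fs_min = 4 * 2400 = 9600 Hz

fs_min = 2400 Hz, fs_practical = 9600 Hz


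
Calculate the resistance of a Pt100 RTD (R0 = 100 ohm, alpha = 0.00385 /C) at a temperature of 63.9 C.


The RTD equation: Rt = R0 * (1 + alpha * T).
Rt = 100 * (1 + 0.00385 * 63.9)
Rt = 100 * (1 + 0.246015)
Rt = 100 * 1.246015
Rt = 124.602 ohm

124.602 ohm


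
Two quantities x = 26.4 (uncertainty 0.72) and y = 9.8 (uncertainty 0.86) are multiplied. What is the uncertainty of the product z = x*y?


For a product z = x*y, the relative uncertainty is:
uz/z = sqrt((ux/x)^2 + (uy/y)^2)
Relative uncertainties: ux/x = 0.72/26.4 = 0.027273
uy/y = 0.86/9.8 = 0.087755
z = 26.4 * 9.8 = 258.7
uz = 258.7 * sqrt(0.027273^2 + 0.087755^2) = 23.775

23.775


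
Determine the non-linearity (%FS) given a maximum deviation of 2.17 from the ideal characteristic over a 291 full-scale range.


Linearity error = (max deviation / full scale) * 100%.
Linearity = (2.17 / 291) * 100
Linearity = 0.746 %FS

0.746 %FS


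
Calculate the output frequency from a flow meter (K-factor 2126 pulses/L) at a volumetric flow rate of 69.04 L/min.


Frequency = K * Q / 60 (converting L/min to L/s).
f = 2126 * 69.04 / 60
f = 146779.04 / 60
f = 2446.32 Hz

2446.32 Hz


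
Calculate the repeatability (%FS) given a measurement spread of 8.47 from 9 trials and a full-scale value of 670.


Repeatability = (spread / full scale) * 100%.
R = (8.47 / 670) * 100
R = 1.264 %FS

1.264 %FS


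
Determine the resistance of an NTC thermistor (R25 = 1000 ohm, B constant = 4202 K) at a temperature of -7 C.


NTC thermistor equation: Rt = R25 * exp(B * (1/T - 1/T25)).
T in Kelvin: 266.15 K, T25 = 298.15 K
1/T - 1/T25 = 1/266.15 - 1/298.15 = 0.00040326
B * (1/T - 1/T25) = 4202 * 0.00040326 = 1.6945
Rt = 1000 * exp(1.6945) = 5444.0 ohm

5444.0 ohm


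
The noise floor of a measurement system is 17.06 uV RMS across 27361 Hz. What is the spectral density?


Noise spectral density = Vrms / sqrt(BW).
NSD = 17.06 / sqrt(27361)
NSD = 17.06 / 165.4116
NSD = 0.1031 uV/sqrt(Hz)

0.1031 uV/sqrt(Hz)


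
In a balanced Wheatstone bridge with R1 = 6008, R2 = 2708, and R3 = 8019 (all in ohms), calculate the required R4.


At balance: R1*R4 = R2*R3, so R4 = R2*R3/R1.
R4 = 2708 * 8019 / 6008
R4 = 21715452 / 6008
R4 = 3614.42 ohm

3614.42 ohm


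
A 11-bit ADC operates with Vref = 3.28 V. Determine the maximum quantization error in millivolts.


The maximum quantization error is +/- LSB/2.
LSB = Vref / 2^n = 3.28 / 2048 = 0.00160156 V
Max error = LSB / 2 = 0.00160156 / 2 = 0.00080078 V
Max error = 0.8008 mV

0.8008 mV


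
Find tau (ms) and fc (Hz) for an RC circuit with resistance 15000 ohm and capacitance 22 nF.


Time constant: tau = R * C.
tau = 15000 * 2.20e-08 = 0.00033 s
tau = 0.33 ms
Cutoff frequency: fc = 1 / (2*pi*R*C).
fc = 1 / (2*pi*0.00033) = 482.29 Hz

tau = 0.33 ms, fc = 482.29 Hz


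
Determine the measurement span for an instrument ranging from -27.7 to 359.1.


Span = upper range - lower range.
Span = 359.1 - (-27.7)
Span = 386.8

386.8


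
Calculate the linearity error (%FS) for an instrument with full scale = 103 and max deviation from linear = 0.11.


Linearity error = (max deviation / full scale) * 100%.
Linearity = (0.11 / 103) * 100
Linearity = 0.107 %FS

0.107 %FS


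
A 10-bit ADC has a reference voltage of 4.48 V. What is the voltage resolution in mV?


The resolution (LSB) of an ADC is Vref / 2^n.
LSB = 4.48 / 2^10
LSB = 4.48 / 1024
LSB = 0.004375 V = 4.375 mV

4.375 mV


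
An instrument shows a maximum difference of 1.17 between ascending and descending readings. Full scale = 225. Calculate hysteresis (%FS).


Hysteresis = (max difference / full scale) * 100%.
H = (1.17 / 225) * 100
H = 0.52 %FS

0.52 %FS


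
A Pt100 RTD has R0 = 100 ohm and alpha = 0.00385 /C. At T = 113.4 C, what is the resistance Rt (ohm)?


The RTD equation: Rt = R0 * (1 + alpha * T).
Rt = 100 * (1 + 0.00385 * 113.4)
Rt = 100 * (1 + 0.43659)
Rt = 100 * 1.43659
Rt = 143.659 ohm

143.659 ohm


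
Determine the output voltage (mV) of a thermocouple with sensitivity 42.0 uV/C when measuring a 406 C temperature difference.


The thermocouple output V = sensitivity * dT.
V = 42.0 uV/C * 406 C
V = 17052.0 uV
V = 17.052 mV

17.052 mV


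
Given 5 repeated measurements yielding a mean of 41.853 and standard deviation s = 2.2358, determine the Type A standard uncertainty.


The standard uncertainty for Type A evaluation is u = s / sqrt(n).
u = 2.2358 / sqrt(5)
u = 2.2358 / 2.2361
u = 0.9999

0.9999


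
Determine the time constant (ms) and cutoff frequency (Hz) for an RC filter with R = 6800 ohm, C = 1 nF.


Time constant: tau = R * C.
tau = 6800 * 1.00e-09 = 6.8e-06 s
tau = 0.0068 ms
Cutoff frequency: fc = 1 / (2*pi*R*C).
fc = 1 / (2*pi*6.8e-06) = 23405.14 Hz

tau = 0.0068 ms, fc = 23405.14 Hz


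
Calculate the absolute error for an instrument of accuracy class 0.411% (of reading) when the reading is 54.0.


Absolute error = (accuracy% / 100) * reading.
Error = (0.411 / 100) * 54.0
Error = 0.00411 * 54.0
Error = 0.2219

0.2219


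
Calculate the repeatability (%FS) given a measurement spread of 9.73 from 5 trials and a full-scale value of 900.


Repeatability = (spread / full scale) * 100%.
R = (9.73 / 900) * 100
R = 1.081 %FS

1.081 %FS


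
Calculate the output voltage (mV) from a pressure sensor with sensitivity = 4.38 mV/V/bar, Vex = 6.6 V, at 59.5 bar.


Output = sensitivity * Vex * P.
Vout = 4.38 * 6.6 * 59.5
Vout = 28.908 * 59.5
Vout = 1720.03 mV

1720.03 mV


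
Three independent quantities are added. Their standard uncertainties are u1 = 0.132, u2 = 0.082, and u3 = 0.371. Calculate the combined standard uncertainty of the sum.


For a sum of independent quantities, uc = sqrt(u1^2 + u2^2 + u3^2).
uc = sqrt(0.132^2 + 0.082^2 + 0.371^2)
uc = sqrt(0.017424 + 0.006724 + 0.137641)
uc = 0.4022

0.4022


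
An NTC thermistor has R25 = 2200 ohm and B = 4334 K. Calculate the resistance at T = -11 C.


NTC thermistor equation: Rt = R25 * exp(B * (1/T - 1/T25)).
T in Kelvin: 262.15 K, T25 = 298.15 K
1/T - 1/T25 = 1/262.15 - 1/298.15 = 0.00046059
B * (1/T - 1/T25) = 4334 * 0.00046059 = 1.9962
Rt = 2200 * exp(1.9962) = 16194.5 ohm

16194.5 ohm


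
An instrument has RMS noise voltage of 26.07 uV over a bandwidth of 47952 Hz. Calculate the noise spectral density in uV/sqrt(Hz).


Noise spectral density = Vrms / sqrt(BW).
NSD = 26.07 / sqrt(47952)
NSD = 26.07 / 218.9795
NSD = 0.1191 uV/sqrt(Hz)

0.1191 uV/sqrt(Hz)


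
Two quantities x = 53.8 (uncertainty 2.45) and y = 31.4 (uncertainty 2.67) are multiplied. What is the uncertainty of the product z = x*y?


For a product z = x*y, the relative uncertainty is:
uz/z = sqrt((ux/x)^2 + (uy/y)^2)
Relative uncertainties: ux/x = 2.45/53.8 = 0.045539
uy/y = 2.67/31.4 = 0.085032
z = 53.8 * 31.4 = 1689.3
uz = 1689.3 * sqrt(0.045539^2 + 0.085032^2) = 162.949

162.949


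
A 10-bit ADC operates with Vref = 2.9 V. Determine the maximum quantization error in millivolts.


The maximum quantization error is +/- LSB/2.
LSB = Vref / 2^n = 2.9 / 1024 = 0.00283203 V
Max error = LSB / 2 = 0.00283203 / 2 = 0.00141602 V
Max error = 1.416 mV

1.416 mV


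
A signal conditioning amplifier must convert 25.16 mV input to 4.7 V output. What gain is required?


Gain = Vout / Vin (converting to same units).
G = 4.7 V / 25.16 mV
G = 4700.0 mV / 25.16 mV
G = 186.8

186.8


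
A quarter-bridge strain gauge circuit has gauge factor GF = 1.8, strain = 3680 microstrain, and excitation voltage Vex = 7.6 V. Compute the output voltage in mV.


Quarter bridge output: Vout = (GF * epsilon * Vex) / 4.
Vout = (1.8 * 3680e-6 * 7.6) / 4
Vout = 0.0503424 / 4 V
Vout = 0.0125856 V = 12.5856 mV

12.5856 mV


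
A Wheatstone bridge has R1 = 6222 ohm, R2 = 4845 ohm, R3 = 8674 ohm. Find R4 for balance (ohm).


At balance: R1*R4 = R2*R3, so R4 = R2*R3/R1.
R4 = 4845 * 8674 / 6222
R4 = 42025530 / 6222
R4 = 6754.34 ohm

6754.34 ohm


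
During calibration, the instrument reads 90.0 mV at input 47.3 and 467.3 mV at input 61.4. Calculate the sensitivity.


Sensitivity = (y2 - y1) / (x2 - x1).
S = (467.3 - 90.0) / (61.4 - 47.3)
S = 377.3 / 14.1
S = 26.7589 mV/unit

26.7589 mV/unit


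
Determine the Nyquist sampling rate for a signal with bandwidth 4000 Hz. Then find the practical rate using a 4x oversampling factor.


By Nyquist theorem, fs_min = 2 * fmax.
fs_min = 2 * 4000 = 8000 Hz
Practical rate = 4 * fs_min = 4 * 8000 = 32000 Hz

fs_min = 8000 Hz, fs_practical = 32000 Hz


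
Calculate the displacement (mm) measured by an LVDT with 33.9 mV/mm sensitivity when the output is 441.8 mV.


Displacement = Vout / sensitivity.
d = 441.8 / 33.9
d = 13.032 mm

13.032 mm


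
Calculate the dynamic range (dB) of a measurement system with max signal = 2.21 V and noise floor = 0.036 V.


Dynamic range = 20 * log10(Vmax / Vnoise).
DR = 20 * log10(2.21 / 0.036)
DR = 20 * log10(61.39)
DR = 35.76 dB

35.76 dB


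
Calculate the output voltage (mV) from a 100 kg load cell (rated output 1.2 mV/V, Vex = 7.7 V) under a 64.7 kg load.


Vout = rated_output * Vex * (load / capacity).
Vout = 1.2 * 7.7 * (64.7 / 100)
Vout = 1.2 * 7.7 * 0.647
Vout = 5.978 mV

5.978 mV


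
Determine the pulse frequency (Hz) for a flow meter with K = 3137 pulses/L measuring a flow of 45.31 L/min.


Frequency = K * Q / 60 (converting L/min to L/s).
f = 3137 * 45.31 / 60
f = 142137.47 / 60
f = 2368.96 Hz

2368.96 Hz


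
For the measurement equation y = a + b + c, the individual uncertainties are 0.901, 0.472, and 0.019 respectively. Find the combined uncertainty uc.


For a sum of independent quantities, uc = sqrt(u1^2 + u2^2 + u3^2).
uc = sqrt(0.901^2 + 0.472^2 + 0.019^2)
uc = sqrt(0.811801 + 0.222784 + 0.000361)
uc = 1.0173

1.0173


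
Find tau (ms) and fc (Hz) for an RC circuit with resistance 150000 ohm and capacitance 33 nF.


Time constant: tau = R * C.
tau = 150000 * 3.30e-08 = 0.00495 s
tau = 4.95 ms
Cutoff frequency: fc = 1 / (2*pi*R*C).
fc = 1 / (2*pi*0.00495) = 32.15 Hz

tau = 4.95 ms, fc = 32.15 Hz


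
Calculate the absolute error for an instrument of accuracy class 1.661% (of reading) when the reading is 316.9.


Absolute error = (accuracy% / 100) * reading.
Error = (1.661 / 100) * 316.9
Error = 0.01661 * 316.9
Error = 5.2637

5.2637


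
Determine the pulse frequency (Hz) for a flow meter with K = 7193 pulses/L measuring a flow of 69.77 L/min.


Frequency = K * Q / 60 (converting L/min to L/s).
f = 7193 * 69.77 / 60
f = 501855.61 / 60
f = 8364.26 Hz

8364.26 Hz


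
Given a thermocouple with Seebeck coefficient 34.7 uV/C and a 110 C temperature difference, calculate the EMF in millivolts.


The thermocouple output V = sensitivity * dT.
V = 34.7 uV/C * 110 C
V = 3817.0 uV
V = 3.817 mV

3.817 mV


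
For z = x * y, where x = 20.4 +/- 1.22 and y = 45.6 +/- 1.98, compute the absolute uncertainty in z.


For a product z = x*y, the relative uncertainty is:
uz/z = sqrt((ux/x)^2 + (uy/y)^2)
Relative uncertainties: ux/x = 1.22/20.4 = 0.059804
uy/y = 1.98/45.6 = 0.043421
z = 20.4 * 45.6 = 930.2
uz = 930.2 * sqrt(0.059804^2 + 0.043421^2) = 68.749

68.749


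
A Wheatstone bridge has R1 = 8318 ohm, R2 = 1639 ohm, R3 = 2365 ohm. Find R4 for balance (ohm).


At balance: R1*R4 = R2*R3, so R4 = R2*R3/R1.
R4 = 1639 * 2365 / 8318
R4 = 3876235 / 8318
R4 = 466.01 ohm

466.01 ohm


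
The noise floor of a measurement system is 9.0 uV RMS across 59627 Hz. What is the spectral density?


Noise spectral density = Vrms / sqrt(BW).
NSD = 9.0 / sqrt(59627)
NSD = 9.0 / 244.1864
NSD = 0.0369 uV/sqrt(Hz)

0.0369 uV/sqrt(Hz)


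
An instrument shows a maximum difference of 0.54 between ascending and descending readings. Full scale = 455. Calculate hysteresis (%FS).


Hysteresis = (max difference / full scale) * 100%.
H = (0.54 / 455) * 100
H = 0.119 %FS

0.119 %FS


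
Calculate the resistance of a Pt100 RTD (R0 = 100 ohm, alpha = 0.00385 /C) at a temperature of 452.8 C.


The RTD equation: Rt = R0 * (1 + alpha * T).
Rt = 100 * (1 + 0.00385 * 452.8)
Rt = 100 * (1 + 1.74328)
Rt = 100 * 2.74328
Rt = 274.328 ohm

274.328 ohm


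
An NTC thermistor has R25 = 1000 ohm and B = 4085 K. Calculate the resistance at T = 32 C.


NTC thermistor equation: Rt = R25 * exp(B * (1/T - 1/T25)).
T in Kelvin: 305.15 K, T25 = 298.15 K
1/T - 1/T25 = 1/305.15 - 1/298.15 = -7.694e-05
B * (1/T - 1/T25) = 4085 * -7.694e-05 = -0.3143
Rt = 1000 * exp(-0.3143) = 730.3 ohm

730.3 ohm


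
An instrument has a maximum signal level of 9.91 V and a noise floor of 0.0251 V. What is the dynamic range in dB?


Dynamic range = 20 * log10(Vmax / Vnoise).
DR = 20 * log10(9.91 / 0.0251)
DR = 20 * log10(394.82)
DR = 51.93 dB

51.93 dB


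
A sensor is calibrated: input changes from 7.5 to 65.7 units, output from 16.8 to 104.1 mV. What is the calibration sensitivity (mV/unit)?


Sensitivity = (y2 - y1) / (x2 - x1).
S = (104.1 - 16.8) / (65.7 - 7.5)
S = 87.3 / 58.2
S = 1.5 mV/unit

1.5 mV/unit


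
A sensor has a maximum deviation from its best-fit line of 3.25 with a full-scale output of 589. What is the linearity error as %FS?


Linearity error = (max deviation / full scale) * 100%.
Linearity = (3.25 / 589) * 100
Linearity = 0.552 %FS

0.552 %FS


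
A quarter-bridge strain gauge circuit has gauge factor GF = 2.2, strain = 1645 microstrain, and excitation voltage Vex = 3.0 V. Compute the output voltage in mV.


Quarter bridge output: Vout = (GF * epsilon * Vex) / 4.
Vout = (2.2 * 1645e-6 * 3.0) / 4
Vout = 0.010857 / 4 V
Vout = 0.00271425 V = 2.7143 mV

2.7143 mV


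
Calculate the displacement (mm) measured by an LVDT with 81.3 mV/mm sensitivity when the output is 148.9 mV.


Displacement = Vout / sensitivity.
d = 148.9 / 81.3
d = 1.831 mm

1.831 mm


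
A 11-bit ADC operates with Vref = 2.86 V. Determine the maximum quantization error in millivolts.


The maximum quantization error is +/- LSB/2.
LSB = Vref / 2^n = 2.86 / 2048 = 0.00139648 V
Max error = LSB / 2 = 0.00139648 / 2 = 0.00069824 V
Max error = 0.6982 mV

0.6982 mV


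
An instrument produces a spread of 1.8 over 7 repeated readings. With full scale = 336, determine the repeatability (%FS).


Repeatability = (spread / full scale) * 100%.
R = (1.8 / 336) * 100
R = 0.536 %FS

0.536 %FS


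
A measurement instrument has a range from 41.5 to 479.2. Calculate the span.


Span = upper range - lower range.
Span = 479.2 - (41.5)
Span = 437.7

437.7


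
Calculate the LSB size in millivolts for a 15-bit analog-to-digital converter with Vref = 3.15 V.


The resolution (LSB) of an ADC is Vref / 2^n.
LSB = 3.15 / 2^15
LSB = 3.15 / 32768
LSB = 9.613e-05 V = 0.09613037 mV

0.09613037 mV


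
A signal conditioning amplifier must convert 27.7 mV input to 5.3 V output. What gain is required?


Gain = Vout / Vin (converting to same units).
G = 5.3 V / 27.7 mV
G = 5300.0 mV / 27.7 mV
G = 191.34

191.34


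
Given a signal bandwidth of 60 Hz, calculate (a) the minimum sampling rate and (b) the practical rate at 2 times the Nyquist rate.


By Nyquist theorem, fs_min = 2 * fmax.
fs_min = 2 * 60 = 120 Hz
Practical rate = 2 * fs_min = 2 * 120 = 240 Hz

fs_min = 120 Hz, fs_practical = 240 Hz


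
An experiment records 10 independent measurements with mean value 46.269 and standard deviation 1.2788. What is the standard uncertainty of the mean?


The standard uncertainty for Type A evaluation is u = s / sqrt(n).
u = 1.2788 / sqrt(10)
u = 1.2788 / 3.1623
u = 0.4044

0.4044


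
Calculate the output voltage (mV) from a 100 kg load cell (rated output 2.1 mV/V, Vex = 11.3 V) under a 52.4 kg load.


Vout = rated_output * Vex * (load / capacity).
Vout = 2.1 * 11.3 * (52.4 / 100)
Vout = 2.1 * 11.3 * 0.524
Vout = 12.435 mV

12.435 mV


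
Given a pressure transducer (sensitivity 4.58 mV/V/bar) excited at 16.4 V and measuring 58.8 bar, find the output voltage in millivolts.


Output = sensitivity * Vex * P.
Vout = 4.58 * 16.4 * 58.8
Vout = 75.112 * 58.8
Vout = 4416.59 mV

4416.59 mV


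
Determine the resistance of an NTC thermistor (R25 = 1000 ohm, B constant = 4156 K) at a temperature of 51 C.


NTC thermistor equation: Rt = R25 * exp(B * (1/T - 1/T25)).
T in Kelvin: 324.15 K, T25 = 298.15 K
1/T - 1/T25 = 1/324.15 - 1/298.15 = -0.00026902
B * (1/T - 1/T25) = 4156 * -0.00026902 = -1.1181
Rt = 1000 * exp(-1.1181) = 326.9 ohm

326.9 ohm


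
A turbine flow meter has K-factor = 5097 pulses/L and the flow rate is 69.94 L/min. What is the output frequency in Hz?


Frequency = K * Q / 60 (converting L/min to L/s).
f = 5097 * 69.94 / 60
f = 356484.18 / 60
f = 5941.4 Hz

5941.4 Hz


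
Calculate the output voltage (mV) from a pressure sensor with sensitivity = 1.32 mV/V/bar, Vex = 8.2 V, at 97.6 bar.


Output = sensitivity * Vex * P.
Vout = 1.32 * 8.2 * 97.6
Vout = 10.824 * 97.6
Vout = 1056.42 mV

1056.42 mV


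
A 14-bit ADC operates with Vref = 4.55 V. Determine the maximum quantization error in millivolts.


The maximum quantization error is +/- LSB/2.
LSB = Vref / 2^n = 4.55 / 16384 = 0.00027771 V
Max error = LSB / 2 = 0.00027771 / 2 = 0.00013885 V
Max error = 0.1389 mV

0.1389 mV


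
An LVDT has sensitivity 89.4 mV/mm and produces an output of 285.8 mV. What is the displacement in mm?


Displacement = Vout / sensitivity.
d = 285.8 / 89.4
d = 3.197 mm

3.197 mm


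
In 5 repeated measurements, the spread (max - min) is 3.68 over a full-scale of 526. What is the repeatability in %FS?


Repeatability = (spread / full scale) * 100%.
R = (3.68 / 526) * 100
R = 0.7 %FS

0.7 %FS


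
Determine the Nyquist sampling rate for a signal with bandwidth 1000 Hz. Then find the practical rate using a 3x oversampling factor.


By Nyquist theorem, fs_min = 2 * fmax.
fs_min = 2 * 1000 = 2000 Hz
Practical rate = 3 * fs_min = 3 * 2000 = 6000 Hz

fs_min = 2000 Hz, fs_practical = 6000 Hz


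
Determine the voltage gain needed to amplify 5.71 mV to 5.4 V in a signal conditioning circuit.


Gain = Vout / Vin (converting to same units).
G = 5.4 V / 5.71 mV
G = 5400.0 mV / 5.71 mV
G = 945.71

945.71


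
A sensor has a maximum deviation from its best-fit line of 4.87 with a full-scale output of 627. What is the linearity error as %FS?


Linearity error = (max deviation / full scale) * 100%.
Linearity = (4.87 / 627) * 100
Linearity = 0.777 %FS

0.777 %FS


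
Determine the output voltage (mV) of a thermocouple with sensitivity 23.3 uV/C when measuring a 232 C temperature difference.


The thermocouple output V = sensitivity * dT.
V = 23.3 uV/C * 232 C
V = 5405.6 uV
V = 5.406 mV

5.406 mV


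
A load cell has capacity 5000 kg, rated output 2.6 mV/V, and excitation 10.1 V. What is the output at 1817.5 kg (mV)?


Vout = rated_output * Vex * (load / capacity).
Vout = 2.6 * 10.1 * (1817.5 / 5000)
Vout = 2.6 * 10.1 * 0.3635
Vout = 9.546 mV

9.546 mV


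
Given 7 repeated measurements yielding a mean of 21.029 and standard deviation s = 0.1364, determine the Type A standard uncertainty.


The standard uncertainty for Type A evaluation is u = s / sqrt(n).
u = 0.1364 / sqrt(7)
u = 0.1364 / 2.6458
u = 0.0516

0.0516


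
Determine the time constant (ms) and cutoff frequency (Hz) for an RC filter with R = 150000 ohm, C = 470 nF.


Time constant: tau = R * C.
tau = 150000 * 4.70e-07 = 0.0705 s
tau = 70.5 ms
Cutoff frequency: fc = 1 / (2*pi*R*C).
fc = 1 / (2*pi*0.0705) = 2.26 Hz

tau = 70.5 ms, fc = 2.26 Hz


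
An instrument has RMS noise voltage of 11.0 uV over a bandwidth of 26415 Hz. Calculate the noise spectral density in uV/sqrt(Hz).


Noise spectral density = Vrms / sqrt(BW).
NSD = 11.0 / sqrt(26415)
NSD = 11.0 / 162.5269
NSD = 0.0677 uV/sqrt(Hz)

0.0677 uV/sqrt(Hz)


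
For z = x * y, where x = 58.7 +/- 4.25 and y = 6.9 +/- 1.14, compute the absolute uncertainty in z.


For a product z = x*y, the relative uncertainty is:
uz/z = sqrt((ux/x)^2 + (uy/y)^2)
Relative uncertainties: ux/x = 4.25/58.7 = 0.072402
uy/y = 1.14/6.9 = 0.165217
z = 58.7 * 6.9 = 405.0
uz = 405.0 * sqrt(0.072402^2 + 0.165217^2) = 73.061

73.061


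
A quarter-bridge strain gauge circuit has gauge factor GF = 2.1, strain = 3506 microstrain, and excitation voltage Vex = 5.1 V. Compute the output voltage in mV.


Quarter bridge output: Vout = (GF * epsilon * Vex) / 4.
Vout = (2.1 * 3506e-6 * 5.1) / 4
Vout = 0.03754926 / 4 V
Vout = 0.00938732 V = 9.3873 mV

9.3873 mV


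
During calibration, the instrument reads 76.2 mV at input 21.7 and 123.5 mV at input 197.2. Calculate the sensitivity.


Sensitivity = (y2 - y1) / (x2 - x1).
S = (123.5 - 76.2) / (197.2 - 21.7)
S = 47.3 / 175.5
S = 0.2695 mV/unit

0.2695 mV/unit


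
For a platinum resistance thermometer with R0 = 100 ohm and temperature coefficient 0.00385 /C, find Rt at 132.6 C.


The RTD equation: Rt = R0 * (1 + alpha * T).
Rt = 100 * (1 + 0.00385 * 132.6)
Rt = 100 * (1 + 0.51051)
Rt = 100 * 1.51051
Rt = 151.051 ohm

151.051 ohm


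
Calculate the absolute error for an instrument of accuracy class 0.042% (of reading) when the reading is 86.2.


Absolute error = (accuracy% / 100) * reading.
Error = (0.042 / 100) * 86.2
Error = 0.00042 * 86.2
Error = 0.0362

0.0362


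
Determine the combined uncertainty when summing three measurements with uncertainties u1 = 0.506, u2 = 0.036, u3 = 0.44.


For a sum of independent quantities, uc = sqrt(u1^2 + u2^2 + u3^2).
uc = sqrt(0.506^2 + 0.036^2 + 0.44^2)
uc = sqrt(0.256036 + 0.001296 + 0.1936)
uc = 0.6715

0.6715


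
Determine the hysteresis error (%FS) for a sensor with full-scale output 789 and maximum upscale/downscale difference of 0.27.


Hysteresis = (max difference / full scale) * 100%.
H = (0.27 / 789) * 100
H = 0.034 %FS

0.034 %FS


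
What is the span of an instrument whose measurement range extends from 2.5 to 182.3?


Span = upper range - lower range.
Span = 182.3 - (2.5)
Span = 179.8

179.8


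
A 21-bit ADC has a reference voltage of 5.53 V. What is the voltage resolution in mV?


The resolution (LSB) of an ADC is Vref / 2^n.
LSB = 5.53 / 2^21
LSB = 5.53 / 2097152
LSB = 2.64e-06 V = 0.00263691 mV

0.00263691 mV


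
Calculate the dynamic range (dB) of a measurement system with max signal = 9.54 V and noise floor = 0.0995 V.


Dynamic range = 20 * log10(Vmax / Vnoise).
DR = 20 * log10(9.54 / 0.0995)
DR = 20 * log10(95.88)
DR = 39.63 dB

39.63 dB


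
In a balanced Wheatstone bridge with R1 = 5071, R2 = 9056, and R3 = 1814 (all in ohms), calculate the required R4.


At balance: R1*R4 = R2*R3, so R4 = R2*R3/R1.
R4 = 9056 * 1814 / 5071
R4 = 16427584 / 5071
R4 = 3239.52 ohm

3239.52 ohm


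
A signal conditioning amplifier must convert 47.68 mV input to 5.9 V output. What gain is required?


Gain = Vout / Vin (converting to same units).
G = 5.9 V / 47.68 mV
G = 5900.0 mV / 47.68 mV
G = 123.74

123.74


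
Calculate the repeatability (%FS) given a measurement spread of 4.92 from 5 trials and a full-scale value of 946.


Repeatability = (spread / full scale) * 100%.
R = (4.92 / 946) * 100
R = 0.52 %FS

0.52 %FS


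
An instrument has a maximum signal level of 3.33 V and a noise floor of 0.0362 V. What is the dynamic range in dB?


Dynamic range = 20 * log10(Vmax / Vnoise).
DR = 20 * log10(3.33 / 0.0362)
DR = 20 * log10(91.99)
DR = 39.27 dB

39.27 dB


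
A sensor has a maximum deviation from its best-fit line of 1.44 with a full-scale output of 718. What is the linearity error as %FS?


Linearity error = (max deviation / full scale) * 100%.
Linearity = (1.44 / 718) * 100
Linearity = 0.201 %FS

0.201 %FS


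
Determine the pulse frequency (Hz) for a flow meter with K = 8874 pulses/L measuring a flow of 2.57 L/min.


Frequency = K * Q / 60 (converting L/min to L/s).
f = 8874 * 2.57 / 60
f = 22806.18 / 60
f = 380.1 Hz

380.1 Hz


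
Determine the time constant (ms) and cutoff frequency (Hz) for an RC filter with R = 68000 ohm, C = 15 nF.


Time constant: tau = R * C.
tau = 68000 * 1.50e-08 = 0.00102 s
tau = 1.02 ms
Cutoff frequency: fc = 1 / (2*pi*R*C).
fc = 1 / (2*pi*0.00102) = 156.03 Hz

tau = 1.02 ms, fc = 156.03 Hz


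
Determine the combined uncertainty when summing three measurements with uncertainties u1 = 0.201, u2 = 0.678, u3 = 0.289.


For a sum of independent quantities, uc = sqrt(u1^2 + u2^2 + u3^2).
uc = sqrt(0.201^2 + 0.678^2 + 0.289^2)
uc = sqrt(0.040401 + 0.459684 + 0.083521)
uc = 0.7639

0.7639


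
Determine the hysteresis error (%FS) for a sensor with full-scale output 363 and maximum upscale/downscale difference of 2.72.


Hysteresis = (max difference / full scale) * 100%.
H = (2.72 / 363) * 100
H = 0.749 %FS

0.749 %FS


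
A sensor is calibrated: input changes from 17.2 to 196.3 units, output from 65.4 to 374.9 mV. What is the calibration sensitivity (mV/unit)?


Sensitivity = (y2 - y1) / (x2 - x1).
S = (374.9 - 65.4) / (196.3 - 17.2)
S = 309.5 / 179.1
S = 1.7281 mV/unit

1.7281 mV/unit


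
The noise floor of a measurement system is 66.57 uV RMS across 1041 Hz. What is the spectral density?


Noise spectral density = Vrms / sqrt(BW).
NSD = 66.57 / sqrt(1041)
NSD = 66.57 / 32.2645
NSD = 2.0633 uV/sqrt(Hz)

2.0633 uV/sqrt(Hz)


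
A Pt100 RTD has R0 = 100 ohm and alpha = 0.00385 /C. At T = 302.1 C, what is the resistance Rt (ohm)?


The RTD equation: Rt = R0 * (1 + alpha * T).
Rt = 100 * (1 + 0.00385 * 302.1)
Rt = 100 * (1 + 1.163085)
Rt = 100 * 2.163085
Rt = 216.309 ohm

216.309 ohm
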